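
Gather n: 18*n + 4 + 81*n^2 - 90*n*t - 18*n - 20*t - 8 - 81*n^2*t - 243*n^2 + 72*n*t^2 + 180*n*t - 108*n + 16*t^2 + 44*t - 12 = n^2*(-81*t - 162) + n*(72*t^2 + 90*t - 108) + 16*t^2 + 24*t - 16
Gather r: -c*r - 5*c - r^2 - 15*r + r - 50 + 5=-5*c - r^2 + r*(-c - 14) - 45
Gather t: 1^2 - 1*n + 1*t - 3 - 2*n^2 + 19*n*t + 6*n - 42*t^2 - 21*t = -2*n^2 + 5*n - 42*t^2 + t*(19*n - 20) - 2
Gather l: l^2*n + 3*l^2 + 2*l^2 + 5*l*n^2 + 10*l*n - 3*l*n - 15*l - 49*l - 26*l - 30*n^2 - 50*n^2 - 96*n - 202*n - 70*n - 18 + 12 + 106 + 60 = l^2*(n + 5) + l*(5*n^2 + 7*n - 90) - 80*n^2 - 368*n + 160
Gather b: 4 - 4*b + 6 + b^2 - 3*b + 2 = b^2 - 7*b + 12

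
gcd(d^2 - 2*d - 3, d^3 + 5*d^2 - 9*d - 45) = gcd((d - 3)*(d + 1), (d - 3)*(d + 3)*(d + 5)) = d - 3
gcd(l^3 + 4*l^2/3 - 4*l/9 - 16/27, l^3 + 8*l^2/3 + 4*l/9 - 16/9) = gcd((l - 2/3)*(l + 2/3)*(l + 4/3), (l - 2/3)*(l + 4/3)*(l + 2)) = l^2 + 2*l/3 - 8/9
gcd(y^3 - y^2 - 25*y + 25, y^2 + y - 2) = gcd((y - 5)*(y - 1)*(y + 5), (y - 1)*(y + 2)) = y - 1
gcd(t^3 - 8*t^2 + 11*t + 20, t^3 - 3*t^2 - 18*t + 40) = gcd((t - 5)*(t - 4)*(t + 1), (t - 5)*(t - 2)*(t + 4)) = t - 5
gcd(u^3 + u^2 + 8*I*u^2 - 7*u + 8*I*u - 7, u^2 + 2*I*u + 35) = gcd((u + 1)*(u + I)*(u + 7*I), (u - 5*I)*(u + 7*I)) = u + 7*I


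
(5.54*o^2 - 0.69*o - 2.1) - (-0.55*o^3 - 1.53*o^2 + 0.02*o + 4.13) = 0.55*o^3 + 7.07*o^2 - 0.71*o - 6.23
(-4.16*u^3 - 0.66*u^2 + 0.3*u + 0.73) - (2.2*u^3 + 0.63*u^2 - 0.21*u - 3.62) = -6.36*u^3 - 1.29*u^2 + 0.51*u + 4.35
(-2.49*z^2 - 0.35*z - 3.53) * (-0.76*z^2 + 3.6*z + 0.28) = 1.8924*z^4 - 8.698*z^3 + 0.7256*z^2 - 12.806*z - 0.9884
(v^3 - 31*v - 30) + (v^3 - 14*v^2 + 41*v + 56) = 2*v^3 - 14*v^2 + 10*v + 26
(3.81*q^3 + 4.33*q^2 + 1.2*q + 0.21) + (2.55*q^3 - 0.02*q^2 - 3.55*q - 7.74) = 6.36*q^3 + 4.31*q^2 - 2.35*q - 7.53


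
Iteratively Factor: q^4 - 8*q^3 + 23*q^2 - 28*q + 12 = (q - 2)*(q^3 - 6*q^2 + 11*q - 6) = (q - 3)*(q - 2)*(q^2 - 3*q + 2) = (q - 3)*(q - 2)*(q - 1)*(q - 2)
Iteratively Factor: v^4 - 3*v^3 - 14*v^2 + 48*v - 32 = (v + 4)*(v^3 - 7*v^2 + 14*v - 8) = (v - 1)*(v + 4)*(v^2 - 6*v + 8) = (v - 4)*(v - 1)*(v + 4)*(v - 2)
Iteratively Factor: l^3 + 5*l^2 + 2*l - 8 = (l - 1)*(l^2 + 6*l + 8) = (l - 1)*(l + 2)*(l + 4)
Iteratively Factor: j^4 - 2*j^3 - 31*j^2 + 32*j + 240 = (j - 4)*(j^3 + 2*j^2 - 23*j - 60) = (j - 4)*(j + 4)*(j^2 - 2*j - 15) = (j - 4)*(j + 3)*(j + 4)*(j - 5)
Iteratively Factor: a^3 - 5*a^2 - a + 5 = (a - 1)*(a^2 - 4*a - 5) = (a - 1)*(a + 1)*(a - 5)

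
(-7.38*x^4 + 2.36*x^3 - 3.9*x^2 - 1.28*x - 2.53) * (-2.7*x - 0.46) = 19.926*x^5 - 2.9772*x^4 + 9.4444*x^3 + 5.25*x^2 + 7.4198*x + 1.1638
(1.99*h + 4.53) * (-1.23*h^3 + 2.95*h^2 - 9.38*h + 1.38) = -2.4477*h^4 + 0.2986*h^3 - 5.3027*h^2 - 39.7452*h + 6.2514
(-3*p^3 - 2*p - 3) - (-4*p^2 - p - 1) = -3*p^3 + 4*p^2 - p - 2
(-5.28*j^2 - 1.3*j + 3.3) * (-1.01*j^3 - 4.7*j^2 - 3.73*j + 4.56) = 5.3328*j^5 + 26.129*j^4 + 22.4714*j^3 - 34.7378*j^2 - 18.237*j + 15.048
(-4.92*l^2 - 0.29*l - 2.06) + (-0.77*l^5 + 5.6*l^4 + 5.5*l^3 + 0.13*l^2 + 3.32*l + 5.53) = -0.77*l^5 + 5.6*l^4 + 5.5*l^3 - 4.79*l^2 + 3.03*l + 3.47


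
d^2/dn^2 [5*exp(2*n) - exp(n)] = (20*exp(n) - 1)*exp(n)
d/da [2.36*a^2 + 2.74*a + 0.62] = 4.72*a + 2.74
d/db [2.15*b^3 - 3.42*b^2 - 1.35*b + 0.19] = 6.45*b^2 - 6.84*b - 1.35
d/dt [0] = 0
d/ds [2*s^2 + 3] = 4*s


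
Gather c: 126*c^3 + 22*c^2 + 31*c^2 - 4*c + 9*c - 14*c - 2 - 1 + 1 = 126*c^3 + 53*c^2 - 9*c - 2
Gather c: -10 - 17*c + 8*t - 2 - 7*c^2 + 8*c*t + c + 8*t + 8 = -7*c^2 + c*(8*t - 16) + 16*t - 4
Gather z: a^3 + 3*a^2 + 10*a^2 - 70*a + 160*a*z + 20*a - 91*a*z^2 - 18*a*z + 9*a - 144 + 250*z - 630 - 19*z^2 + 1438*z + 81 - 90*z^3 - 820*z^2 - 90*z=a^3 + 13*a^2 - 41*a - 90*z^3 + z^2*(-91*a - 839) + z*(142*a + 1598) - 693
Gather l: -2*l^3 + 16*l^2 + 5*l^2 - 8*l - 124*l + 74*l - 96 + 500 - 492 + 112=-2*l^3 + 21*l^2 - 58*l + 24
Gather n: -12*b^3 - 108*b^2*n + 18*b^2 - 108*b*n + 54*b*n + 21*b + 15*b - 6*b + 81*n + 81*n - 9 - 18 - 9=-12*b^3 + 18*b^2 + 30*b + n*(-108*b^2 - 54*b + 162) - 36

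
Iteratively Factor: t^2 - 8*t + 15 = (t - 3)*(t - 5)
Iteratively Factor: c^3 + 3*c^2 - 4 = (c - 1)*(c^2 + 4*c + 4) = (c - 1)*(c + 2)*(c + 2)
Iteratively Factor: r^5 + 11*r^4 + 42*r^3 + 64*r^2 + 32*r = (r + 1)*(r^4 + 10*r^3 + 32*r^2 + 32*r) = (r + 1)*(r + 2)*(r^3 + 8*r^2 + 16*r) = r*(r + 1)*(r + 2)*(r^2 + 8*r + 16) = r*(r + 1)*(r + 2)*(r + 4)*(r + 4)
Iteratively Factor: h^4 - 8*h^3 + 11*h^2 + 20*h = (h - 5)*(h^3 - 3*h^2 - 4*h) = (h - 5)*(h + 1)*(h^2 - 4*h) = h*(h - 5)*(h + 1)*(h - 4)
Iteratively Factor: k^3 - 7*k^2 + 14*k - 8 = (k - 2)*(k^2 - 5*k + 4) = (k - 2)*(k - 1)*(k - 4)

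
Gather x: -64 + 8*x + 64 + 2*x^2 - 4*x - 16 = 2*x^2 + 4*x - 16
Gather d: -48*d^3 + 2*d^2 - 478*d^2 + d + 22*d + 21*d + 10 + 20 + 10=-48*d^3 - 476*d^2 + 44*d + 40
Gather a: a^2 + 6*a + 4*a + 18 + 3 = a^2 + 10*a + 21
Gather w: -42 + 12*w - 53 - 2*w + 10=10*w - 85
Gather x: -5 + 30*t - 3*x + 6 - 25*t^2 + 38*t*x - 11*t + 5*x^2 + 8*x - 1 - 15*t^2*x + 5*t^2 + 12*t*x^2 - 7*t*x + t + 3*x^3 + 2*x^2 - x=-20*t^2 + 20*t + 3*x^3 + x^2*(12*t + 7) + x*(-15*t^2 + 31*t + 4)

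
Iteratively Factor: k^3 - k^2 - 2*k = (k - 2)*(k^2 + k) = (k - 2)*(k + 1)*(k)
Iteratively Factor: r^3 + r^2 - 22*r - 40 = (r + 4)*(r^2 - 3*r - 10) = (r + 2)*(r + 4)*(r - 5)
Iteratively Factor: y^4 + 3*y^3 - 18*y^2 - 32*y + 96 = (y + 4)*(y^3 - y^2 - 14*y + 24) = (y - 3)*(y + 4)*(y^2 + 2*y - 8) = (y - 3)*(y - 2)*(y + 4)*(y + 4)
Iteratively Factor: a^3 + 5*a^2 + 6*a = (a + 3)*(a^2 + 2*a) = (a + 2)*(a + 3)*(a)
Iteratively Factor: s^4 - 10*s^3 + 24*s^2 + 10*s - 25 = (s - 5)*(s^3 - 5*s^2 - s + 5) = (s - 5)^2*(s^2 - 1) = (s - 5)^2*(s + 1)*(s - 1)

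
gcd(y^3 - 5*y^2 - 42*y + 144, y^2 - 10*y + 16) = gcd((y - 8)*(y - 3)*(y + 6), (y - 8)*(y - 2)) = y - 8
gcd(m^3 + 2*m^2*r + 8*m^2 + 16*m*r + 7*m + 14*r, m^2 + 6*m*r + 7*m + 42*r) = m + 7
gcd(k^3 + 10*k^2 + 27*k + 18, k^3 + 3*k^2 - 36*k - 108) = k^2 + 9*k + 18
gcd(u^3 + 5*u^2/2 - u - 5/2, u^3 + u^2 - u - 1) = u^2 - 1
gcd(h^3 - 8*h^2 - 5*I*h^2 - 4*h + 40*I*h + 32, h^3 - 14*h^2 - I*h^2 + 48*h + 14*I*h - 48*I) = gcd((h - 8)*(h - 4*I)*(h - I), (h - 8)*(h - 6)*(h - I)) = h^2 + h*(-8 - I) + 8*I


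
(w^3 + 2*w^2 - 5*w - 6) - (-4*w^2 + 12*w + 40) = w^3 + 6*w^2 - 17*w - 46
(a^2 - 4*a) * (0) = 0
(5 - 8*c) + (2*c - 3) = 2 - 6*c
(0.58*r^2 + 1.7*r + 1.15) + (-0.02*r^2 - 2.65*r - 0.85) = 0.56*r^2 - 0.95*r + 0.3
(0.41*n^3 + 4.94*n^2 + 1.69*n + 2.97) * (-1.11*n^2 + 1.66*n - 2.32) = -0.4551*n^5 - 4.8028*n^4 + 5.3733*n^3 - 11.9521*n^2 + 1.0094*n - 6.8904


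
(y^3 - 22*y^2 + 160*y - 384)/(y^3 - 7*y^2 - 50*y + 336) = (y - 8)/(y + 7)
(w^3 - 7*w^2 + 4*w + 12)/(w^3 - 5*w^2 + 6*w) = (w^2 - 5*w - 6)/(w*(w - 3))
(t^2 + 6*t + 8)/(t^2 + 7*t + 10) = (t + 4)/(t + 5)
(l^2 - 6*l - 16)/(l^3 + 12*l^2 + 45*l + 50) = (l - 8)/(l^2 + 10*l + 25)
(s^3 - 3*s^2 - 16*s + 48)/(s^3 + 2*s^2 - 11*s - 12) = (s - 4)/(s + 1)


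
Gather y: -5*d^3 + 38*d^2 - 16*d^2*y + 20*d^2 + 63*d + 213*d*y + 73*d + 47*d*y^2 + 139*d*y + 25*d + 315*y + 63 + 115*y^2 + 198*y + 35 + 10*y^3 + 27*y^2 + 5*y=-5*d^3 + 58*d^2 + 161*d + 10*y^3 + y^2*(47*d + 142) + y*(-16*d^2 + 352*d + 518) + 98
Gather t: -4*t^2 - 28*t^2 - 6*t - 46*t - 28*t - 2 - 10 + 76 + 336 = -32*t^2 - 80*t + 400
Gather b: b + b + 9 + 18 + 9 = 2*b + 36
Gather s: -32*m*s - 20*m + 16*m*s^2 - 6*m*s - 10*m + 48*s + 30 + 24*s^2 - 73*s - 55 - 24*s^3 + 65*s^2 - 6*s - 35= -30*m - 24*s^3 + s^2*(16*m + 89) + s*(-38*m - 31) - 60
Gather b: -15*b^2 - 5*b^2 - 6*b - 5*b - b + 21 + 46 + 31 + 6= -20*b^2 - 12*b + 104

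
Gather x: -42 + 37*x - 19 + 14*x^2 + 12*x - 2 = 14*x^2 + 49*x - 63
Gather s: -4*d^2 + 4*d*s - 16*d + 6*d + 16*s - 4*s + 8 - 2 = -4*d^2 - 10*d + s*(4*d + 12) + 6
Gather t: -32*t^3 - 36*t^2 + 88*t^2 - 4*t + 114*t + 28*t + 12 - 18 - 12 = -32*t^3 + 52*t^2 + 138*t - 18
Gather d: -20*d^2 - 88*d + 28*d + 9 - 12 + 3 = -20*d^2 - 60*d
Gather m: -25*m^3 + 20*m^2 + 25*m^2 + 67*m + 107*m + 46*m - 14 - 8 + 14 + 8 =-25*m^3 + 45*m^2 + 220*m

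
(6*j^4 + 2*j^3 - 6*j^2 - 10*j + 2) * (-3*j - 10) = -18*j^5 - 66*j^4 - 2*j^3 + 90*j^2 + 94*j - 20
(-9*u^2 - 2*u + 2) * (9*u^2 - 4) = -81*u^4 - 18*u^3 + 54*u^2 + 8*u - 8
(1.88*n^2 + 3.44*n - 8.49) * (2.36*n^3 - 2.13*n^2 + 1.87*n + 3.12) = 4.4368*n^5 + 4.114*n^4 - 23.848*n^3 + 30.3821*n^2 - 5.1435*n - 26.4888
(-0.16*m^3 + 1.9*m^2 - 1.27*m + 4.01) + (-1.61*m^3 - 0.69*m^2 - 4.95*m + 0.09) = -1.77*m^3 + 1.21*m^2 - 6.22*m + 4.1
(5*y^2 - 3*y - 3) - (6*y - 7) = 5*y^2 - 9*y + 4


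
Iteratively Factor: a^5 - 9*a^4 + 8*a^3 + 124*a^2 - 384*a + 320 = (a - 2)*(a^4 - 7*a^3 - 6*a^2 + 112*a - 160) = (a - 5)*(a - 2)*(a^3 - 2*a^2 - 16*a + 32) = (a - 5)*(a - 2)^2*(a^2 - 16) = (a - 5)*(a - 2)^2*(a + 4)*(a - 4)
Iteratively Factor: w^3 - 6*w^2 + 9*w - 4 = (w - 1)*(w^2 - 5*w + 4) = (w - 4)*(w - 1)*(w - 1)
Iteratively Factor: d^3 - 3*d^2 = (d)*(d^2 - 3*d) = d*(d - 3)*(d)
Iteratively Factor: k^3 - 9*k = (k)*(k^2 - 9) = k*(k + 3)*(k - 3)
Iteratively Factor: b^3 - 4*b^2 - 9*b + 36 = (b - 3)*(b^2 - b - 12) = (b - 3)*(b + 3)*(b - 4)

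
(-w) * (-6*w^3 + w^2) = 6*w^4 - w^3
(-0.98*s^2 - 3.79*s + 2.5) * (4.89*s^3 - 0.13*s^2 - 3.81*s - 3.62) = -4.7922*s^5 - 18.4057*s^4 + 16.4515*s^3 + 17.6625*s^2 + 4.1948*s - 9.05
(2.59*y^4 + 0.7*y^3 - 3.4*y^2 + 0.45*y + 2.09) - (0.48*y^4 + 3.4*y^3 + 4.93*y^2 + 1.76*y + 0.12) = 2.11*y^4 - 2.7*y^3 - 8.33*y^2 - 1.31*y + 1.97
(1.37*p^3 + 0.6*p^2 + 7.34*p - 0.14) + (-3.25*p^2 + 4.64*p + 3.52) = 1.37*p^3 - 2.65*p^2 + 11.98*p + 3.38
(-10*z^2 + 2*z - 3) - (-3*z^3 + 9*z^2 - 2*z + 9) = 3*z^3 - 19*z^2 + 4*z - 12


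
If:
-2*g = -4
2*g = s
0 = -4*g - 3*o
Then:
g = 2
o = -8/3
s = 4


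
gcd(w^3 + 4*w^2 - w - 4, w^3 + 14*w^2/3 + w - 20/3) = w^2 + 3*w - 4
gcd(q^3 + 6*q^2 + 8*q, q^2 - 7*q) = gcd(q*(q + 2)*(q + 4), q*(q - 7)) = q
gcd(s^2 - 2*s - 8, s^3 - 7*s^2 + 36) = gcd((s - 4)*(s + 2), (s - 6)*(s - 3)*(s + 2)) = s + 2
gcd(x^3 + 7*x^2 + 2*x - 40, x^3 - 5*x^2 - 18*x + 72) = x + 4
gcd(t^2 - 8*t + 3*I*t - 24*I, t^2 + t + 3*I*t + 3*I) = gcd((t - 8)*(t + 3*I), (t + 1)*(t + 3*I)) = t + 3*I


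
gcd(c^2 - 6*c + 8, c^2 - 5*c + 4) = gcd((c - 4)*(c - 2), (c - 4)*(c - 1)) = c - 4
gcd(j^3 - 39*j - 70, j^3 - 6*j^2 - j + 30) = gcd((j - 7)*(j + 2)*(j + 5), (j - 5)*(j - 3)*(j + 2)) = j + 2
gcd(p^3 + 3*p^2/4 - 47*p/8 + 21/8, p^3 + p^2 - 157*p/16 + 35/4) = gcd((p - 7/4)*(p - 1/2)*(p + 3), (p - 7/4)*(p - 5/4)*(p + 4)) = p - 7/4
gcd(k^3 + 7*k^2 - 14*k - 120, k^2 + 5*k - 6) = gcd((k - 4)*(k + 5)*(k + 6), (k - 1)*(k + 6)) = k + 6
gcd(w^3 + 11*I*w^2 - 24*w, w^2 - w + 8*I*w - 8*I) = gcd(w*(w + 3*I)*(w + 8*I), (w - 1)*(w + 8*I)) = w + 8*I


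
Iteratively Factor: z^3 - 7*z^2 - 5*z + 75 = (z + 3)*(z^2 - 10*z + 25) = (z - 5)*(z + 3)*(z - 5)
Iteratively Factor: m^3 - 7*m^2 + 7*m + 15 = (m - 3)*(m^2 - 4*m - 5) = (m - 3)*(m + 1)*(m - 5)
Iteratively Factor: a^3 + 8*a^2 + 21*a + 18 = (a + 3)*(a^2 + 5*a + 6) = (a + 2)*(a + 3)*(a + 3)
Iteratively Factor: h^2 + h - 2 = (h + 2)*(h - 1)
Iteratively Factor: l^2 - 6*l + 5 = (l - 5)*(l - 1)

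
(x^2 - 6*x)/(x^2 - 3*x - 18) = x/(x + 3)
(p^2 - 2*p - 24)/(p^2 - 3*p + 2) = (p^2 - 2*p - 24)/(p^2 - 3*p + 2)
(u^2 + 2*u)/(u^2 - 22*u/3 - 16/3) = 3*u*(u + 2)/(3*u^2 - 22*u - 16)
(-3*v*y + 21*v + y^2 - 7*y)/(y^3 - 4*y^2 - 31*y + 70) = (-3*v + y)/(y^2 + 3*y - 10)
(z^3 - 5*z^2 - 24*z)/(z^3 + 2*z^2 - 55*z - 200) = z*(z + 3)/(z^2 + 10*z + 25)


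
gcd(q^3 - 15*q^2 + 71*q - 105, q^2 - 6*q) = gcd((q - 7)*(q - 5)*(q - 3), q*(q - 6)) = 1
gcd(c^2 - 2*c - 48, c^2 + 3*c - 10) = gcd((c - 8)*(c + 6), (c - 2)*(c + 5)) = 1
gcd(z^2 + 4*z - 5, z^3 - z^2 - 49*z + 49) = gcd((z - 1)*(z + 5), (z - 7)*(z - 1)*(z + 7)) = z - 1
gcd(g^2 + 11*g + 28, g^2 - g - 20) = g + 4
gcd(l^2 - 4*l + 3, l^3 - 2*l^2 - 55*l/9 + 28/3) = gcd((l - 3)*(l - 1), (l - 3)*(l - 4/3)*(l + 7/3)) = l - 3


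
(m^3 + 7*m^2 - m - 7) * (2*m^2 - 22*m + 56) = 2*m^5 - 8*m^4 - 100*m^3 + 400*m^2 + 98*m - 392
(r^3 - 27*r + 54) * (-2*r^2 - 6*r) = -2*r^5 - 6*r^4 + 54*r^3 + 54*r^2 - 324*r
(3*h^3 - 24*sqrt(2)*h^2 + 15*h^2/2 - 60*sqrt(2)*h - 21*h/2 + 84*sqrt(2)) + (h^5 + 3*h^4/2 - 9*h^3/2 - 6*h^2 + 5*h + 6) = h^5 + 3*h^4/2 - 3*h^3/2 - 24*sqrt(2)*h^2 + 3*h^2/2 - 60*sqrt(2)*h - 11*h/2 + 6 + 84*sqrt(2)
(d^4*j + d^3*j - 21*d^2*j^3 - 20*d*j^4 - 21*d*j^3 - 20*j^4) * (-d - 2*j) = -d^5*j - 2*d^4*j^2 - d^4*j + 21*d^3*j^3 - 2*d^3*j^2 + 62*d^2*j^4 + 21*d^2*j^3 + 40*d*j^5 + 62*d*j^4 + 40*j^5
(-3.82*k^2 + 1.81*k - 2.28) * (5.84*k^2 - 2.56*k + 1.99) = -22.3088*k^4 + 20.3496*k^3 - 25.5506*k^2 + 9.4387*k - 4.5372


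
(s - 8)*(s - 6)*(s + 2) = s^3 - 12*s^2 + 20*s + 96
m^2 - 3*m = m*(m - 3)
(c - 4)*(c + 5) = c^2 + c - 20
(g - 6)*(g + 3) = g^2 - 3*g - 18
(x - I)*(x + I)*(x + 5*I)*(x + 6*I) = x^4 + 11*I*x^3 - 29*x^2 + 11*I*x - 30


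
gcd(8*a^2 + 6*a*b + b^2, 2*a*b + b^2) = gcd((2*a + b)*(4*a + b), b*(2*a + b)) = 2*a + b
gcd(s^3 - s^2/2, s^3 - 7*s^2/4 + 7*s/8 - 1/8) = s - 1/2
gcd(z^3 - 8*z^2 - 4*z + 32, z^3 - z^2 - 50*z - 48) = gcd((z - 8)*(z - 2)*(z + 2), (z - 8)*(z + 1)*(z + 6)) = z - 8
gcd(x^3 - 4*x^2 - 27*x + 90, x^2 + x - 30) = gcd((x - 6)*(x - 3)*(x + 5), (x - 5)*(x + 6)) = 1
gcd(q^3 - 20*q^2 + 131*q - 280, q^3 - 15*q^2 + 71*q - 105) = q^2 - 12*q + 35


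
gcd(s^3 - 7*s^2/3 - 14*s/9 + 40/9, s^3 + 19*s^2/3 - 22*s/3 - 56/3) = s^2 - 2*s/3 - 8/3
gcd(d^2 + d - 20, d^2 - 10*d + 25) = 1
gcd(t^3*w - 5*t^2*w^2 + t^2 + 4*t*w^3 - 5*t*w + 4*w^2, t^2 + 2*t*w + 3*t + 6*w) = 1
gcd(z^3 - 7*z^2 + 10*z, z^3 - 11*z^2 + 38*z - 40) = z^2 - 7*z + 10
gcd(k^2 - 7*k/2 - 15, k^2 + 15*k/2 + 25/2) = k + 5/2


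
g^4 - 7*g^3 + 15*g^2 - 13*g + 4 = (g - 4)*(g - 1)^3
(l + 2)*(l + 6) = l^2 + 8*l + 12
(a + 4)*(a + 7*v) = a^2 + 7*a*v + 4*a + 28*v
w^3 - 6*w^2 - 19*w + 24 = (w - 8)*(w - 1)*(w + 3)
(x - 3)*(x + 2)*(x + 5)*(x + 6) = x^4 + 10*x^3 + 13*x^2 - 96*x - 180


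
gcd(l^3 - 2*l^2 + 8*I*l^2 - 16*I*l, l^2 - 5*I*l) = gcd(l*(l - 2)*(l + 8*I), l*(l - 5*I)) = l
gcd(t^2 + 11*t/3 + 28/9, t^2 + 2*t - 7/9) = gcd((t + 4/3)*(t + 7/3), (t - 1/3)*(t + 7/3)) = t + 7/3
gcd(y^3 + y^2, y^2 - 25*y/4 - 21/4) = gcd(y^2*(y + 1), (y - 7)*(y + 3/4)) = 1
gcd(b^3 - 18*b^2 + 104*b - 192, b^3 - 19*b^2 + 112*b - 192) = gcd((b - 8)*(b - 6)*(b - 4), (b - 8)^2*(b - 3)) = b - 8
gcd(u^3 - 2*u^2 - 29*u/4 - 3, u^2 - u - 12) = u - 4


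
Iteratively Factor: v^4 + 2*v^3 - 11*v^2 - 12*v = (v)*(v^3 + 2*v^2 - 11*v - 12) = v*(v - 3)*(v^2 + 5*v + 4) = v*(v - 3)*(v + 1)*(v + 4)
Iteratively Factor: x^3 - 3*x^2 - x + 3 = (x - 1)*(x^2 - 2*x - 3) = (x - 3)*(x - 1)*(x + 1)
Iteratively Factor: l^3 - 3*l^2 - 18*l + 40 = (l + 4)*(l^2 - 7*l + 10) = (l - 5)*(l + 4)*(l - 2)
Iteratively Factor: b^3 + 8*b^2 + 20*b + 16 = (b + 4)*(b^2 + 4*b + 4) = (b + 2)*(b + 4)*(b + 2)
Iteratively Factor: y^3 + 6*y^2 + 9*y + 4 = (y + 4)*(y^2 + 2*y + 1) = (y + 1)*(y + 4)*(y + 1)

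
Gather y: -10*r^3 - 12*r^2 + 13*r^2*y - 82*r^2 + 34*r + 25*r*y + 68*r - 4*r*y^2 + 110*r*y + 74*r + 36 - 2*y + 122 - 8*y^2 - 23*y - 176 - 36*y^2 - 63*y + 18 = -10*r^3 - 94*r^2 + 176*r + y^2*(-4*r - 44) + y*(13*r^2 + 135*r - 88)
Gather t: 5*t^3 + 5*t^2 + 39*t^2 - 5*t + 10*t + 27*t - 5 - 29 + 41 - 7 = 5*t^3 + 44*t^2 + 32*t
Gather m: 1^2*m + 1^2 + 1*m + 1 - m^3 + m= -m^3 + 3*m + 2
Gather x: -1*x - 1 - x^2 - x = -x^2 - 2*x - 1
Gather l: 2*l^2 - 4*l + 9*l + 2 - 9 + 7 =2*l^2 + 5*l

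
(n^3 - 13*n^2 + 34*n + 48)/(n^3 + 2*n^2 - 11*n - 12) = (n^2 - 14*n + 48)/(n^2 + n - 12)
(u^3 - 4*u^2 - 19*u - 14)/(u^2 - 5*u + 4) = (u^3 - 4*u^2 - 19*u - 14)/(u^2 - 5*u + 4)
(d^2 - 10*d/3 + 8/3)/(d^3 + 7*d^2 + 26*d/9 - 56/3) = 3*(d - 2)/(3*d^2 + 25*d + 42)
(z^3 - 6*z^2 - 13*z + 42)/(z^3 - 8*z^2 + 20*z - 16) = (z^2 - 4*z - 21)/(z^2 - 6*z + 8)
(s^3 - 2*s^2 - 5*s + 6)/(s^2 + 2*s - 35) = (s^3 - 2*s^2 - 5*s + 6)/(s^2 + 2*s - 35)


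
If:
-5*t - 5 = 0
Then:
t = -1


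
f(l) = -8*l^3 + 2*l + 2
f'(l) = 2 - 24*l^2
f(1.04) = -4.92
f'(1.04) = -23.96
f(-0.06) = 1.88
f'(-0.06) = 1.91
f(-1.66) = 35.27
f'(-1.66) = -64.13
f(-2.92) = 195.34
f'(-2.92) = -202.63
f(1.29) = -12.59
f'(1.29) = -37.94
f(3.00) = -208.00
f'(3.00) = -214.00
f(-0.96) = 7.16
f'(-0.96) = -20.12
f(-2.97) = 205.64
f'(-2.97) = -209.70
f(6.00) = -1714.00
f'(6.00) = -862.00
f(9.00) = -5812.00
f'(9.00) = -1942.00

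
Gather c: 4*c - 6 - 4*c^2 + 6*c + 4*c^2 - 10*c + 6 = 0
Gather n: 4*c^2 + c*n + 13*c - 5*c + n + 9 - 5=4*c^2 + 8*c + n*(c + 1) + 4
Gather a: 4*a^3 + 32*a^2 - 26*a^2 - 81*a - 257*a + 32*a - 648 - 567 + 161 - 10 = 4*a^3 + 6*a^2 - 306*a - 1064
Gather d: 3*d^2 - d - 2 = 3*d^2 - d - 2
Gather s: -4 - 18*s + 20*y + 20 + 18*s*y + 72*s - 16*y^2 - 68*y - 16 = s*(18*y + 54) - 16*y^2 - 48*y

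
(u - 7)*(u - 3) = u^2 - 10*u + 21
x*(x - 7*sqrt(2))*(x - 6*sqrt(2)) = x^3 - 13*sqrt(2)*x^2 + 84*x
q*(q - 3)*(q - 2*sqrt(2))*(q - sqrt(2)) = q^4 - 3*sqrt(2)*q^3 - 3*q^3 + 4*q^2 + 9*sqrt(2)*q^2 - 12*q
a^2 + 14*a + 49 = (a + 7)^2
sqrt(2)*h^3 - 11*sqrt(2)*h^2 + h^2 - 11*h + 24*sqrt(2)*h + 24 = (h - 8)*(h - 3)*(sqrt(2)*h + 1)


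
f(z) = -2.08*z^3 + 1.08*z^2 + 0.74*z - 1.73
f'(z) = -6.24*z^2 + 2.16*z + 0.74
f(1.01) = -2.02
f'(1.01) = -3.44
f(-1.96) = 16.63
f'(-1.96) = -27.47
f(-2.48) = 34.80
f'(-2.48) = -43.00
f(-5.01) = 283.23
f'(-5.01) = -166.71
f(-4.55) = 213.19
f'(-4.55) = -138.27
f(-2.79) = 49.78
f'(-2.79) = -53.86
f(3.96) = -111.03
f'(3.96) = -88.56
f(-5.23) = 321.50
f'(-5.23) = -181.24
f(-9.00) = 1595.41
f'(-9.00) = -524.14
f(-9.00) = 1595.41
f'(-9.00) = -524.14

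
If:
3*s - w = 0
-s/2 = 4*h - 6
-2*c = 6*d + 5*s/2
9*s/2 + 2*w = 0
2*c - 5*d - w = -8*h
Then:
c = -36/11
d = 12/11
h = 3/2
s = 0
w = 0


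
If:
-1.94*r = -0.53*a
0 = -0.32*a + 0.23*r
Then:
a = 0.00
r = 0.00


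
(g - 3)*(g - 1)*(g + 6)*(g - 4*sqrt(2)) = g^4 - 4*sqrt(2)*g^3 + 2*g^3 - 21*g^2 - 8*sqrt(2)*g^2 + 18*g + 84*sqrt(2)*g - 72*sqrt(2)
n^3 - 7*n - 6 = (n - 3)*(n + 1)*(n + 2)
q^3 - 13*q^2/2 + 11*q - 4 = (q - 4)*(q - 2)*(q - 1/2)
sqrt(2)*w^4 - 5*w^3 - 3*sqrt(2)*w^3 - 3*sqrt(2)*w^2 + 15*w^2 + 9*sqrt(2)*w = w*(w - 3)*(w - 3*sqrt(2))*(sqrt(2)*w + 1)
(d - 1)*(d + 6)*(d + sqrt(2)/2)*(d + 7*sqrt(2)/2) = d^4 + 5*d^3 + 4*sqrt(2)*d^3 - 5*d^2/2 + 20*sqrt(2)*d^2 - 24*sqrt(2)*d + 35*d/2 - 21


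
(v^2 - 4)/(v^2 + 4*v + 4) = (v - 2)/(v + 2)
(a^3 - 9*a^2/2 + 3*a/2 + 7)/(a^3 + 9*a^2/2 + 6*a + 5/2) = (2*a^2 - 11*a + 14)/(2*a^2 + 7*a + 5)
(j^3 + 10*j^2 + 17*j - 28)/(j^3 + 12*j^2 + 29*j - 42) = (j + 4)/(j + 6)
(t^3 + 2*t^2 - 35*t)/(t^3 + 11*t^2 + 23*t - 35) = t*(t - 5)/(t^2 + 4*t - 5)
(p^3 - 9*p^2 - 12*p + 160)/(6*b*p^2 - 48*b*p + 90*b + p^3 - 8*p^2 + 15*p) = (p^2 - 4*p - 32)/(6*b*p - 18*b + p^2 - 3*p)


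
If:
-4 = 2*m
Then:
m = -2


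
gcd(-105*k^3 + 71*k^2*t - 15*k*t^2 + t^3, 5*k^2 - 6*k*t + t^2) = -5*k + t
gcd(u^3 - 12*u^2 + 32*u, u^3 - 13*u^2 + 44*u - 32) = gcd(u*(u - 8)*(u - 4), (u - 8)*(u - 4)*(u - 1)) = u^2 - 12*u + 32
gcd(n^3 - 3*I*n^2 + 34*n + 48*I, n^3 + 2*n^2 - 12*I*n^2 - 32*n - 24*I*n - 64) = n - 8*I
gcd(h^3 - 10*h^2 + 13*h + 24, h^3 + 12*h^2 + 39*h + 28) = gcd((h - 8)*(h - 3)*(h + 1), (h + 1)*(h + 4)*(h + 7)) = h + 1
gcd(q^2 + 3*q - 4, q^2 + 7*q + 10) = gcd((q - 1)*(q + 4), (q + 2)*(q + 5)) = 1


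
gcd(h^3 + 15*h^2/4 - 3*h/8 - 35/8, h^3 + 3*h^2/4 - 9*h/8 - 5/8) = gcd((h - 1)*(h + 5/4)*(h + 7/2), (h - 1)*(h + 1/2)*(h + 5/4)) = h^2 + h/4 - 5/4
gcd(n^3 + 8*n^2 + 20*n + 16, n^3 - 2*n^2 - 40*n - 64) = n^2 + 6*n + 8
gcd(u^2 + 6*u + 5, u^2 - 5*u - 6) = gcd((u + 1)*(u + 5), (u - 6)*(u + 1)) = u + 1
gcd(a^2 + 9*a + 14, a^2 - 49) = a + 7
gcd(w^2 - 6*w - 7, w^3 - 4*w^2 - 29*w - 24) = w + 1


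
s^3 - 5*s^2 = s^2*(s - 5)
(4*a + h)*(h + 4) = 4*a*h + 16*a + h^2 + 4*h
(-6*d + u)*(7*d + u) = -42*d^2 + d*u + u^2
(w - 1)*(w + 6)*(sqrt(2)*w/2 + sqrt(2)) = sqrt(2)*w^3/2 + 7*sqrt(2)*w^2/2 + 2*sqrt(2)*w - 6*sqrt(2)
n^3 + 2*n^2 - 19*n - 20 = (n - 4)*(n + 1)*(n + 5)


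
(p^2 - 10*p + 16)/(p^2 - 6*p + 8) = (p - 8)/(p - 4)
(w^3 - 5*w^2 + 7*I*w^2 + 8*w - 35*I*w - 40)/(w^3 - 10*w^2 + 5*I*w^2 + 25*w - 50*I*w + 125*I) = (w^2 + 7*I*w + 8)/(w^2 + 5*w*(-1 + I) - 25*I)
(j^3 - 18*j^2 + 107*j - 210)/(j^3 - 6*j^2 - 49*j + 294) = (j - 5)/(j + 7)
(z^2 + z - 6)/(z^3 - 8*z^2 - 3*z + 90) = (z - 2)/(z^2 - 11*z + 30)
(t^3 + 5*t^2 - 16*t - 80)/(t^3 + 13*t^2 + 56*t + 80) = (t - 4)/(t + 4)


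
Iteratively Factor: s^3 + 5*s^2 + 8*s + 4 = (s + 2)*(s^2 + 3*s + 2) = (s + 2)^2*(s + 1)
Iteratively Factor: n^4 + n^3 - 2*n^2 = (n + 2)*(n^3 - n^2) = n*(n + 2)*(n^2 - n) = n^2*(n + 2)*(n - 1)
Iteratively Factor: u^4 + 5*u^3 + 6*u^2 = (u + 3)*(u^3 + 2*u^2) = u*(u + 3)*(u^2 + 2*u) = u*(u + 2)*(u + 3)*(u)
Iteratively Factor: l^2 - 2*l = (l)*(l - 2)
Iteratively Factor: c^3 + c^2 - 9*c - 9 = (c + 3)*(c^2 - 2*c - 3) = (c - 3)*(c + 3)*(c + 1)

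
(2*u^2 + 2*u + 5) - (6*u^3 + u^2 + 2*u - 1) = -6*u^3 + u^2 + 6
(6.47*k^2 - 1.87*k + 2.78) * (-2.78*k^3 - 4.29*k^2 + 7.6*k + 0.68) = -17.9866*k^5 - 22.5577*k^4 + 49.4659*k^3 - 21.7386*k^2 + 19.8564*k + 1.8904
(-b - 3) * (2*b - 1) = -2*b^2 - 5*b + 3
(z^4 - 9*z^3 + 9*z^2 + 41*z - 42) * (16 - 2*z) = -2*z^5 + 34*z^4 - 162*z^3 + 62*z^2 + 740*z - 672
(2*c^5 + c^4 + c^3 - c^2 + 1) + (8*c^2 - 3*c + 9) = 2*c^5 + c^4 + c^3 + 7*c^2 - 3*c + 10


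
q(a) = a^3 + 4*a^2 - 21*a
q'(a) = 3*a^2 + 8*a - 21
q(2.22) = -15.97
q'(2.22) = 11.55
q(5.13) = 132.54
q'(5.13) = 98.99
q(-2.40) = 59.62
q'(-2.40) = -22.92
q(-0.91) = 21.67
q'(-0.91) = -25.80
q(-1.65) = 41.05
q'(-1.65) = -26.03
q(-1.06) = 25.56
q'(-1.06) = -26.11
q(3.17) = 5.48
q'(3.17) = 34.51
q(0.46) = -8.72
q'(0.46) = -16.69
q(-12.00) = -900.00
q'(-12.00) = 315.00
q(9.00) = 864.00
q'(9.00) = 294.00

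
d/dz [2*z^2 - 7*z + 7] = 4*z - 7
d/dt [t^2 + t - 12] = 2*t + 1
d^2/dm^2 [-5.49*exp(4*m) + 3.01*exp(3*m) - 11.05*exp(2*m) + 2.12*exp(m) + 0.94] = (-87.84*exp(3*m) + 27.09*exp(2*m) - 44.2*exp(m) + 2.12)*exp(m)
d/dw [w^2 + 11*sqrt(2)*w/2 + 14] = 2*w + 11*sqrt(2)/2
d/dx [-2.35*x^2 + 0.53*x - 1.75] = 0.53 - 4.7*x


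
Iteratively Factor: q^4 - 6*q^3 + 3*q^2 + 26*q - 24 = (q - 1)*(q^3 - 5*q^2 - 2*q + 24) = (q - 4)*(q - 1)*(q^2 - q - 6) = (q - 4)*(q - 1)*(q + 2)*(q - 3)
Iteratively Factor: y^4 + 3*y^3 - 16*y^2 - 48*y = (y - 4)*(y^3 + 7*y^2 + 12*y) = y*(y - 4)*(y^2 + 7*y + 12) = y*(y - 4)*(y + 3)*(y + 4)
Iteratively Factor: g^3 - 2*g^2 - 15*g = (g - 5)*(g^2 + 3*g) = (g - 5)*(g + 3)*(g)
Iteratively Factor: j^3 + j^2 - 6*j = (j + 3)*(j^2 - 2*j) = (j - 2)*(j + 3)*(j)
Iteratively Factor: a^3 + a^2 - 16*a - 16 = (a - 4)*(a^2 + 5*a + 4) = (a - 4)*(a + 1)*(a + 4)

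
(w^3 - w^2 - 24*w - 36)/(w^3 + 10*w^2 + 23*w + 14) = (w^2 - 3*w - 18)/(w^2 + 8*w + 7)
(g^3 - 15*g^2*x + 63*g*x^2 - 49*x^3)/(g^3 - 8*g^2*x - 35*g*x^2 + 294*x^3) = (g - x)/(g + 6*x)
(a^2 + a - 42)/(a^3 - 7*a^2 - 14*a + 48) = (a^2 + a - 42)/(a^3 - 7*a^2 - 14*a + 48)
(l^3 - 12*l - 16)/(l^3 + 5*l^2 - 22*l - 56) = (l + 2)/(l + 7)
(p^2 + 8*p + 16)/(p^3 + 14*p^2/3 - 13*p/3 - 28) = 3*(p + 4)/(3*p^2 + 2*p - 21)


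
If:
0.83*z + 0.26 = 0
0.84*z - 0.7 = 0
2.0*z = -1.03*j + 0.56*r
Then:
No Solution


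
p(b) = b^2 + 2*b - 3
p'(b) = 2*b + 2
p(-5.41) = 15.45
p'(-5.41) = -8.82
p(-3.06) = 0.24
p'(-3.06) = -4.12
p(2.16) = 5.99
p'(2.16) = 6.32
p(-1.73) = -3.47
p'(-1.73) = -1.46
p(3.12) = 12.97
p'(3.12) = 8.24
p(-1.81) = -3.34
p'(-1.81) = -1.62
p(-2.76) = -0.90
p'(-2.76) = -3.52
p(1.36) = 1.57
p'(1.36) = 4.72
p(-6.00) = 21.00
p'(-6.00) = -10.00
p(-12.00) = 117.00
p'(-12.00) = -22.00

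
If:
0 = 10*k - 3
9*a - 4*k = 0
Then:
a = 2/15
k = 3/10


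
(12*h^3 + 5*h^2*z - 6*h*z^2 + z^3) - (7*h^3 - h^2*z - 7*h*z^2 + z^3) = 5*h^3 + 6*h^2*z + h*z^2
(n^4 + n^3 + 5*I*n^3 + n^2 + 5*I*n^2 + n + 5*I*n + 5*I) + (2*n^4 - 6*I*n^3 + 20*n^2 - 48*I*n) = 3*n^4 + n^3 - I*n^3 + 21*n^2 + 5*I*n^2 + n - 43*I*n + 5*I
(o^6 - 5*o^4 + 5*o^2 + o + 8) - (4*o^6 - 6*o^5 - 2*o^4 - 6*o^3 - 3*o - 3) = -3*o^6 + 6*o^5 - 3*o^4 + 6*o^3 + 5*o^2 + 4*o + 11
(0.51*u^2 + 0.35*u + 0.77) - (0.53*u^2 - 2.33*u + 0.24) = -0.02*u^2 + 2.68*u + 0.53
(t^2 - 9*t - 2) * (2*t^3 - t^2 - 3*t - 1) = 2*t^5 - 19*t^4 + 2*t^3 + 28*t^2 + 15*t + 2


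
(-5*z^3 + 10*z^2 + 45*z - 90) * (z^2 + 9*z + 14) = -5*z^5 - 35*z^4 + 65*z^3 + 455*z^2 - 180*z - 1260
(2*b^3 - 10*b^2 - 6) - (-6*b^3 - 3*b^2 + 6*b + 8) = 8*b^3 - 7*b^2 - 6*b - 14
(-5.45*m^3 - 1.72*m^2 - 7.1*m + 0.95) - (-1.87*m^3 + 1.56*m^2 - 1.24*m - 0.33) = -3.58*m^3 - 3.28*m^2 - 5.86*m + 1.28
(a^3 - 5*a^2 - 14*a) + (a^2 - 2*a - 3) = a^3 - 4*a^2 - 16*a - 3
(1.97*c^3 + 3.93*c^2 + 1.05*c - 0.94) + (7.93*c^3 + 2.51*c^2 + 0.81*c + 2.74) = 9.9*c^3 + 6.44*c^2 + 1.86*c + 1.8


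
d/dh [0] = 0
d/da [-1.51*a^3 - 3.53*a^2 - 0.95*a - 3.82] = -4.53*a^2 - 7.06*a - 0.95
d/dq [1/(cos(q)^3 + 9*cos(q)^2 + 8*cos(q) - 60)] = (3*cos(q)^2 + 18*cos(q) + 8)*sin(q)/(cos(q)^3 + 9*cos(q)^2 + 8*cos(q) - 60)^2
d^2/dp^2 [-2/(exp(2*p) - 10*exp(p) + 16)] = 4*(-4*(exp(p) - 5)^2*exp(p) + (2*exp(p) - 5)*(exp(2*p) - 10*exp(p) + 16))*exp(p)/(exp(2*p) - 10*exp(p) + 16)^3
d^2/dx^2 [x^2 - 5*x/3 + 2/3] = 2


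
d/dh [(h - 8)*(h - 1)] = 2*h - 9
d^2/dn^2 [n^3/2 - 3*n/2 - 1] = 3*n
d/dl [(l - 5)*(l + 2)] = 2*l - 3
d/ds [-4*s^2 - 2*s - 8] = -8*s - 2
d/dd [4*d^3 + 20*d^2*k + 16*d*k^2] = 12*d^2 + 40*d*k + 16*k^2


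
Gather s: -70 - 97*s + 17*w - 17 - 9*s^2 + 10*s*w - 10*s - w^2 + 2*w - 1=-9*s^2 + s*(10*w - 107) - w^2 + 19*w - 88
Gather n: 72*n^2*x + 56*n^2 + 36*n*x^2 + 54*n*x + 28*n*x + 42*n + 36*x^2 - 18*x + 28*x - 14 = n^2*(72*x + 56) + n*(36*x^2 + 82*x + 42) + 36*x^2 + 10*x - 14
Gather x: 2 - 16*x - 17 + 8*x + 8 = -8*x - 7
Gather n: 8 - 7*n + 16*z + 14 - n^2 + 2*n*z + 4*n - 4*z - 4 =-n^2 + n*(2*z - 3) + 12*z + 18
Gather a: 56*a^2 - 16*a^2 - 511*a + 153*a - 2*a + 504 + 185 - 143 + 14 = 40*a^2 - 360*a + 560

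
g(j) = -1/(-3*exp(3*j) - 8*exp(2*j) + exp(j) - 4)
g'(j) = -(9*exp(3*j) + 16*exp(2*j) - exp(j))/(-3*exp(3*j) - 8*exp(2*j) + exp(j) - 4)^2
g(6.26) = 0.00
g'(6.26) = -0.00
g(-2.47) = 0.25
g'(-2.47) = -0.00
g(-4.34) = 0.25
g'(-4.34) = 0.00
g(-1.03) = 0.21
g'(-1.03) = -0.09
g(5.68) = 0.00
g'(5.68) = -0.00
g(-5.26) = 0.25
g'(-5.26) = 0.00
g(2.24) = 0.00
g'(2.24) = -0.00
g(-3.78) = 0.25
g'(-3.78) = 0.00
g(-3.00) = 0.25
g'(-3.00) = 0.00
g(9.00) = 0.00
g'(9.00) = 0.00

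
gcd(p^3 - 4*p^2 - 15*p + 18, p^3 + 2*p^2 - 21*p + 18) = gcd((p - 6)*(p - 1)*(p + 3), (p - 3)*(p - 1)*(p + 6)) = p - 1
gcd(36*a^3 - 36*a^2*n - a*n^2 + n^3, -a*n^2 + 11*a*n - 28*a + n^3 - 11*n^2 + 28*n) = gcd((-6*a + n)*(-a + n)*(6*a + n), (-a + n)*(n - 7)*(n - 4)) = a - n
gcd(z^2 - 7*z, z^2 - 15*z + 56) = z - 7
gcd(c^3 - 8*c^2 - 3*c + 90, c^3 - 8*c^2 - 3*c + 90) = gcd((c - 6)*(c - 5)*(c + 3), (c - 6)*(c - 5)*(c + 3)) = c^3 - 8*c^2 - 3*c + 90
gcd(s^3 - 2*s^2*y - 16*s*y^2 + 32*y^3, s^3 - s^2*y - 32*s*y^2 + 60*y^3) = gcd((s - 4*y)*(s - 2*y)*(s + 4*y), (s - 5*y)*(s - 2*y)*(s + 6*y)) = -s + 2*y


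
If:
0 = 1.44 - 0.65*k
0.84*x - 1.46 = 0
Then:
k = 2.22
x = 1.74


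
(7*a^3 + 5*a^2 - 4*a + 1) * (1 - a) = -7*a^4 + 2*a^3 + 9*a^2 - 5*a + 1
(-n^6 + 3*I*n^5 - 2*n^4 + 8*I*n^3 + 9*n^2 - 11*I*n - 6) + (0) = -n^6 + 3*I*n^5 - 2*n^4 + 8*I*n^3 + 9*n^2 - 11*I*n - 6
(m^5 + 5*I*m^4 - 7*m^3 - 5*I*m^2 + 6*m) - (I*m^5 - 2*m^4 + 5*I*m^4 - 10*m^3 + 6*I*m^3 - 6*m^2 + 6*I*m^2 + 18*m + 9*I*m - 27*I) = m^5 - I*m^5 + 2*m^4 + 3*m^3 - 6*I*m^3 + 6*m^2 - 11*I*m^2 - 12*m - 9*I*m + 27*I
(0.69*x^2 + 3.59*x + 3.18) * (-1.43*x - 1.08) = -0.9867*x^3 - 5.8789*x^2 - 8.4246*x - 3.4344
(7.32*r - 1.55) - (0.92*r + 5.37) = 6.4*r - 6.92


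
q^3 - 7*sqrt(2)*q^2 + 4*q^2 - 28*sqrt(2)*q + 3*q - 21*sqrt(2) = (q + 1)*(q + 3)*(q - 7*sqrt(2))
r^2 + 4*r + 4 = (r + 2)^2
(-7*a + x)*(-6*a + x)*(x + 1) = 42*a^2*x + 42*a^2 - 13*a*x^2 - 13*a*x + x^3 + x^2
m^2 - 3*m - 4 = (m - 4)*(m + 1)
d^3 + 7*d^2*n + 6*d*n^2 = d*(d + n)*(d + 6*n)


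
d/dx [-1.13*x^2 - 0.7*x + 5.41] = -2.26*x - 0.7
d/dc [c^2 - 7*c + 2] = 2*c - 7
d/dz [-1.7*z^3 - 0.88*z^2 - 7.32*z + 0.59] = -5.1*z^2 - 1.76*z - 7.32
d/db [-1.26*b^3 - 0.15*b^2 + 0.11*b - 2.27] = -3.78*b^2 - 0.3*b + 0.11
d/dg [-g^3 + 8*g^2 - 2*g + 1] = -3*g^2 + 16*g - 2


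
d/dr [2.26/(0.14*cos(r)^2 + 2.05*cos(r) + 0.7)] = (0.6328*cos(r) + 4.633)*sin(r)/(0.14*cos(r)^2 + 2.05*cos(r) + 0.7)^2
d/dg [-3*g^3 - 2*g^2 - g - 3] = -9*g^2 - 4*g - 1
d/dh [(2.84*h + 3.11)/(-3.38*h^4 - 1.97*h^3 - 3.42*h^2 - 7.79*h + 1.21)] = (28.7976*h^4 + 53.2368*h^3 + 28.0929*h^2 + 21.2724*h + 27.6633)/(11.4244*h^8 + 13.3172*h^7 + 27.0001*h^6 + 66.1352*h^5 + 34.2094*h^4 + 48.5162*h^3 + 52.4077*h^2 - 18.8518*h + 1.4641)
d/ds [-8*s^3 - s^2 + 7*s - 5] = -24*s^2 - 2*s + 7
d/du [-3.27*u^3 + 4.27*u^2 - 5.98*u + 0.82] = -9.81*u^2 + 8.54*u - 5.98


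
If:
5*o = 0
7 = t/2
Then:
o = 0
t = 14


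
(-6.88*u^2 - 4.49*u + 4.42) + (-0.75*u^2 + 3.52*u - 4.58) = -7.63*u^2 - 0.97*u - 0.16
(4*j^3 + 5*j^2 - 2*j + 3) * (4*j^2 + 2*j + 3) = 16*j^5 + 28*j^4 + 14*j^3 + 23*j^2 + 9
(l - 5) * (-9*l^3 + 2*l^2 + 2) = -9*l^4 + 47*l^3 - 10*l^2 + 2*l - 10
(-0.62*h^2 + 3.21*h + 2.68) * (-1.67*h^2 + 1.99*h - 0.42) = 1.0354*h^4 - 6.5945*h^3 + 2.1727*h^2 + 3.985*h - 1.1256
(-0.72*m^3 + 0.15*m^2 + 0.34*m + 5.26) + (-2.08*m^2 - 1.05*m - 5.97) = -0.72*m^3 - 1.93*m^2 - 0.71*m - 0.71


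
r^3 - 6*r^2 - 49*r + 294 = (r - 7)*(r - 6)*(r + 7)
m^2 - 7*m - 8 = (m - 8)*(m + 1)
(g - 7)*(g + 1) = g^2 - 6*g - 7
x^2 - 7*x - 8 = (x - 8)*(x + 1)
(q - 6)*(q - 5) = q^2 - 11*q + 30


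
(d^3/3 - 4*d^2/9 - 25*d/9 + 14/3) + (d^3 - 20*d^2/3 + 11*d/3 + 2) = 4*d^3/3 - 64*d^2/9 + 8*d/9 + 20/3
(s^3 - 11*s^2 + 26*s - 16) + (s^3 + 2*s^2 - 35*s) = 2*s^3 - 9*s^2 - 9*s - 16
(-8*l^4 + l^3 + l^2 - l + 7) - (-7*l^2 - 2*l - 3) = -8*l^4 + l^3 + 8*l^2 + l + 10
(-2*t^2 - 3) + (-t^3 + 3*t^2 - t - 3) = -t^3 + t^2 - t - 6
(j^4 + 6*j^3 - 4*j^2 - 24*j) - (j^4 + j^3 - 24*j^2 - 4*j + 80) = 5*j^3 + 20*j^2 - 20*j - 80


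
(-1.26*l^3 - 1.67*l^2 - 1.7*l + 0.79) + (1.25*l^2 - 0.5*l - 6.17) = -1.26*l^3 - 0.42*l^2 - 2.2*l - 5.38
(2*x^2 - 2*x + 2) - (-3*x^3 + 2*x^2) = 3*x^3 - 2*x + 2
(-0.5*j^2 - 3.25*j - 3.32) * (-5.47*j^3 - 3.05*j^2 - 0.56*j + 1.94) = 2.735*j^5 + 19.3025*j^4 + 28.3529*j^3 + 10.976*j^2 - 4.4458*j - 6.4408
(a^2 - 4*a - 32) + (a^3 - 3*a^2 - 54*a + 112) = a^3 - 2*a^2 - 58*a + 80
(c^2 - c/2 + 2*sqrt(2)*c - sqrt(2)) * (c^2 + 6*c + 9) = c^4 + 2*sqrt(2)*c^3 + 11*c^3/2 + 6*c^2 + 11*sqrt(2)*c^2 - 9*c/2 + 12*sqrt(2)*c - 9*sqrt(2)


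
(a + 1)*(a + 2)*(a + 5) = a^3 + 8*a^2 + 17*a + 10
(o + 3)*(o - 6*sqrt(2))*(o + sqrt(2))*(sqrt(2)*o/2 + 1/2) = sqrt(2)*o^4/2 - 9*o^3/2 + 3*sqrt(2)*o^3/2 - 27*o^2/2 - 17*sqrt(2)*o^2/2 - 51*sqrt(2)*o/2 - 6*o - 18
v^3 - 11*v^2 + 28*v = v*(v - 7)*(v - 4)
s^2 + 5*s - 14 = (s - 2)*(s + 7)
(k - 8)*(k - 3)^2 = k^3 - 14*k^2 + 57*k - 72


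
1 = 1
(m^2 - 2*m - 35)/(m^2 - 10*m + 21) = (m + 5)/(m - 3)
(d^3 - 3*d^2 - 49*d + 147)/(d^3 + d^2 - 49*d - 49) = (d - 3)/(d + 1)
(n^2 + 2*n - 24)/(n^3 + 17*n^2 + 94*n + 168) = (n - 4)/(n^2 + 11*n + 28)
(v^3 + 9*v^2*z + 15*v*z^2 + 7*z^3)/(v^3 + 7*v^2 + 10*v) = (v^3 + 9*v^2*z + 15*v*z^2 + 7*z^3)/(v*(v^2 + 7*v + 10))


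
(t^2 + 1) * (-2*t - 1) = -2*t^3 - t^2 - 2*t - 1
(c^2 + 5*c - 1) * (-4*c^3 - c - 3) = -4*c^5 - 20*c^4 + 3*c^3 - 8*c^2 - 14*c + 3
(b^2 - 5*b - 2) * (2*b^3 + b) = 2*b^5 - 10*b^4 - 3*b^3 - 5*b^2 - 2*b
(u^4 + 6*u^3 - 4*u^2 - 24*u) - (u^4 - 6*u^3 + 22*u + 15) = 12*u^3 - 4*u^2 - 46*u - 15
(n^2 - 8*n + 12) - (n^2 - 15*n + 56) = 7*n - 44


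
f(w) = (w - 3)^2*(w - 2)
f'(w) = (w - 3)^2 + (w - 2)*(2*w - 6) = (w - 3)*(3*w - 7)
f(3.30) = 0.12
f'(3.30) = 0.87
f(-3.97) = -290.03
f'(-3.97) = 131.80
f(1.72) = -0.46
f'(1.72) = 2.36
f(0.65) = -7.46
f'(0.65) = 11.87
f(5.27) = 16.85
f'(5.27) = 20.00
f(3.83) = 1.26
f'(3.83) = 3.73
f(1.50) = -1.12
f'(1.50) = 3.75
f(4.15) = 2.84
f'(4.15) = 6.27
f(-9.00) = -1584.00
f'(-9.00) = 408.00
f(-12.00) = -3150.00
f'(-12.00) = 645.00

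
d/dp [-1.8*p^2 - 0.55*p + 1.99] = -3.6*p - 0.55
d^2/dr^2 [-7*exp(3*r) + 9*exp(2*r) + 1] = (36 - 63*exp(r))*exp(2*r)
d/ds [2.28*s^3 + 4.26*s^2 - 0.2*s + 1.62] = 6.84*s^2 + 8.52*s - 0.2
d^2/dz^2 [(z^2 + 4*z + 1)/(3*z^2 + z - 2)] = 2*(33*z^3 + 45*z^2 + 81*z + 19)/(27*z^6 + 27*z^5 - 45*z^4 - 35*z^3 + 30*z^2 + 12*z - 8)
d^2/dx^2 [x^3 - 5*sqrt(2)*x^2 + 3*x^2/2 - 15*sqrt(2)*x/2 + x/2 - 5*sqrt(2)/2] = 6*x - 10*sqrt(2) + 3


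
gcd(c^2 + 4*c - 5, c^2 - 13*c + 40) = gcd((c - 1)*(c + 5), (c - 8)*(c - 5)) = 1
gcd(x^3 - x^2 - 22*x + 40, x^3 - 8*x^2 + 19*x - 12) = x - 4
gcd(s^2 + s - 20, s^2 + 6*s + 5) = s + 5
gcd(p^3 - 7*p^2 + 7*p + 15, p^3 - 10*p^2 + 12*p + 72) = 1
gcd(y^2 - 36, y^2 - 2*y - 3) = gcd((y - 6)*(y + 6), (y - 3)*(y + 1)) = 1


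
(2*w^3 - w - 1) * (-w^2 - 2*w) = -2*w^5 - 4*w^4 + w^3 + 3*w^2 + 2*w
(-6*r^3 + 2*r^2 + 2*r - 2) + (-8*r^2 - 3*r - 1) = -6*r^3 - 6*r^2 - r - 3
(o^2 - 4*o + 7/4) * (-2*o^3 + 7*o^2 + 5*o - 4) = -2*o^5 + 15*o^4 - 53*o^3/2 - 47*o^2/4 + 99*o/4 - 7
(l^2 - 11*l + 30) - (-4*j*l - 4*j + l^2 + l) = 4*j*l + 4*j - 12*l + 30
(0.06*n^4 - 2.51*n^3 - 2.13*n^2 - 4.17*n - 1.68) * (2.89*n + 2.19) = 0.1734*n^5 - 7.1225*n^4 - 11.6526*n^3 - 16.716*n^2 - 13.9875*n - 3.6792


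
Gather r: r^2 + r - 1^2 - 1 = r^2 + r - 2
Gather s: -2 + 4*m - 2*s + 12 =4*m - 2*s + 10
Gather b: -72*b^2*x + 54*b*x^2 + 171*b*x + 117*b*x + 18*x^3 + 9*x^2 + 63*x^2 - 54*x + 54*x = -72*b^2*x + b*(54*x^2 + 288*x) + 18*x^3 + 72*x^2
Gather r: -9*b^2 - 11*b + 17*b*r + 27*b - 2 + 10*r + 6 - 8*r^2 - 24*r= -9*b^2 + 16*b - 8*r^2 + r*(17*b - 14) + 4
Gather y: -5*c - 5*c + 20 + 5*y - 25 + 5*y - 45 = -10*c + 10*y - 50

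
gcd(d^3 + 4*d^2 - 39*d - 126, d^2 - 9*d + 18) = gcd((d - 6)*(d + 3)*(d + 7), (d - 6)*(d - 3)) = d - 6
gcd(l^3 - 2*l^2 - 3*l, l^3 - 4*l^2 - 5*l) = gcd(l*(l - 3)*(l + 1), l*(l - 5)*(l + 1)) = l^2 + l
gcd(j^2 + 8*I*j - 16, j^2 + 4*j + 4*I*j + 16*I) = j + 4*I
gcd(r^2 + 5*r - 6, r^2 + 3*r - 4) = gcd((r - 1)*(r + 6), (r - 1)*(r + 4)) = r - 1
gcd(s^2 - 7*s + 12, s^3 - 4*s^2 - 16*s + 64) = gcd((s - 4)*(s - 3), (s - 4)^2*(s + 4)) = s - 4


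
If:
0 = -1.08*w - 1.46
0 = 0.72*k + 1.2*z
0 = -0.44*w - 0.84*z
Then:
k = -1.18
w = -1.35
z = 0.71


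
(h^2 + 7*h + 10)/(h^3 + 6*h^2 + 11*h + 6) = (h + 5)/(h^2 + 4*h + 3)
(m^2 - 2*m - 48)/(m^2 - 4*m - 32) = (m + 6)/(m + 4)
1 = 1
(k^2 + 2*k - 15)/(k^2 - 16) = (k^2 + 2*k - 15)/(k^2 - 16)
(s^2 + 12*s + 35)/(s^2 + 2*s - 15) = (s + 7)/(s - 3)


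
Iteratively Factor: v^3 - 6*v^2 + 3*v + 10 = (v - 2)*(v^2 - 4*v - 5) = (v - 5)*(v - 2)*(v + 1)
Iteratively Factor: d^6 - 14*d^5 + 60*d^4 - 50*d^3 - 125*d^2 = (d - 5)*(d^5 - 9*d^4 + 15*d^3 + 25*d^2) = d*(d - 5)*(d^4 - 9*d^3 + 15*d^2 + 25*d) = d*(d - 5)^2*(d^3 - 4*d^2 - 5*d) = d*(d - 5)^2*(d + 1)*(d^2 - 5*d) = d*(d - 5)^3*(d + 1)*(d)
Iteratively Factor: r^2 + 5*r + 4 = (r + 1)*(r + 4)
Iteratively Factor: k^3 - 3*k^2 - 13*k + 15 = (k - 1)*(k^2 - 2*k - 15) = (k - 1)*(k + 3)*(k - 5)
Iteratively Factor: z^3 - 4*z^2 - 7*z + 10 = (z - 5)*(z^2 + z - 2) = (z - 5)*(z + 2)*(z - 1)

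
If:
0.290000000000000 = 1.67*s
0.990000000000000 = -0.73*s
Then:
No Solution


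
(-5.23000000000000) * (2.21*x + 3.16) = -11.5583*x - 16.5268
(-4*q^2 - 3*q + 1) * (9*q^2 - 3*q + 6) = -36*q^4 - 15*q^3 - 6*q^2 - 21*q + 6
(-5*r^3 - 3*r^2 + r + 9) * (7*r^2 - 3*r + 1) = -35*r^5 - 6*r^4 + 11*r^3 + 57*r^2 - 26*r + 9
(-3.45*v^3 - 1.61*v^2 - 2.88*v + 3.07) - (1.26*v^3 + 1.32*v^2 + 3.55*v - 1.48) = -4.71*v^3 - 2.93*v^2 - 6.43*v + 4.55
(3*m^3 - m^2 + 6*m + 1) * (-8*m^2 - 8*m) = -24*m^5 - 16*m^4 - 40*m^3 - 56*m^2 - 8*m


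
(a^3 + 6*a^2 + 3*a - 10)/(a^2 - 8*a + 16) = (a^3 + 6*a^2 + 3*a - 10)/(a^2 - 8*a + 16)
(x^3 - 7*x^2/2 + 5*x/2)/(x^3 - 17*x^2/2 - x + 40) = x*(x - 1)/(x^2 - 6*x - 16)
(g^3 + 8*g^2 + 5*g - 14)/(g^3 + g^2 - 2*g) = (g + 7)/g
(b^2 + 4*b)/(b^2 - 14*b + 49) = b*(b + 4)/(b^2 - 14*b + 49)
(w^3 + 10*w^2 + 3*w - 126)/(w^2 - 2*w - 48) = (w^2 + 4*w - 21)/(w - 8)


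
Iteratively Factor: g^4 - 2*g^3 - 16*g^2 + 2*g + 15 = (g + 3)*(g^3 - 5*g^2 - g + 5) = (g + 1)*(g + 3)*(g^2 - 6*g + 5) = (g - 5)*(g + 1)*(g + 3)*(g - 1)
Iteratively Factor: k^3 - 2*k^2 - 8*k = (k - 4)*(k^2 + 2*k) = k*(k - 4)*(k + 2)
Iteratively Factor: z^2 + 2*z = (z + 2)*(z)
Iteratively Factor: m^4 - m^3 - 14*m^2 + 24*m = (m - 3)*(m^3 + 2*m^2 - 8*m) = (m - 3)*(m + 4)*(m^2 - 2*m) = m*(m - 3)*(m + 4)*(m - 2)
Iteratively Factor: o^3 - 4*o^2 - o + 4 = (o + 1)*(o^2 - 5*o + 4) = (o - 4)*(o + 1)*(o - 1)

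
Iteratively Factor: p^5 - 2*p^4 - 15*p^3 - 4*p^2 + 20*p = (p - 1)*(p^4 - p^3 - 16*p^2 - 20*p) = (p - 1)*(p + 2)*(p^3 - 3*p^2 - 10*p) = (p - 5)*(p - 1)*(p + 2)*(p^2 + 2*p) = p*(p - 5)*(p - 1)*(p + 2)*(p + 2)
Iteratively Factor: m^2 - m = (m - 1)*(m)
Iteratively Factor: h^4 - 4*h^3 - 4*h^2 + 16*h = (h)*(h^3 - 4*h^2 - 4*h + 16) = h*(h - 2)*(h^2 - 2*h - 8) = h*(h - 2)*(h + 2)*(h - 4)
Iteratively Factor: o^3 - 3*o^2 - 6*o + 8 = (o - 1)*(o^2 - 2*o - 8) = (o - 1)*(o + 2)*(o - 4)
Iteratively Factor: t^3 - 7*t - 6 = (t - 3)*(t^2 + 3*t + 2) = (t - 3)*(t + 1)*(t + 2)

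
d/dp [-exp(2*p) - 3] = -2*exp(2*p)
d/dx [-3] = 0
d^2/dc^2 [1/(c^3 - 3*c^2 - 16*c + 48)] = 2*(3*(1 - c)*(c^3 - 3*c^2 - 16*c + 48) + (-3*c^2 + 6*c + 16)^2)/(c^3 - 3*c^2 - 16*c + 48)^3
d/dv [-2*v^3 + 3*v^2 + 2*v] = -6*v^2 + 6*v + 2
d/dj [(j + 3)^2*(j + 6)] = 3*(j + 3)*(j + 5)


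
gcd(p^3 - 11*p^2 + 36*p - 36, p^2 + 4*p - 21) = p - 3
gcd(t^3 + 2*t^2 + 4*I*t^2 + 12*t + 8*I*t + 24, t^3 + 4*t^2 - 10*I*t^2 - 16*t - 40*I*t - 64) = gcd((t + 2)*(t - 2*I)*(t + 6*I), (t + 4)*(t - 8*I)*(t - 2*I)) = t - 2*I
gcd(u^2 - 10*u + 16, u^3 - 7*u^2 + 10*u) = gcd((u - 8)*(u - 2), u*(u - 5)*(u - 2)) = u - 2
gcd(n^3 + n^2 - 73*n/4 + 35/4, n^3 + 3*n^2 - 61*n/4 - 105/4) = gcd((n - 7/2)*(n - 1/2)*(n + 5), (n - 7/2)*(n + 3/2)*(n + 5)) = n^2 + 3*n/2 - 35/2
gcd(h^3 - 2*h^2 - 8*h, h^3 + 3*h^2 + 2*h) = h^2 + 2*h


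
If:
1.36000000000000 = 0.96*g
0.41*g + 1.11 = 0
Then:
No Solution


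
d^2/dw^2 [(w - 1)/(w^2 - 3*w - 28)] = 2*((4 - 3*w)*(-w^2 + 3*w + 28) - (w - 1)*(2*w - 3)^2)/(-w^2 + 3*w + 28)^3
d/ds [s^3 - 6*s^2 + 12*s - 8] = 3*s^2 - 12*s + 12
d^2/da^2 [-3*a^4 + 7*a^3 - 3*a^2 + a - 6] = -36*a^2 + 42*a - 6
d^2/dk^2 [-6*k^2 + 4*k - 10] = -12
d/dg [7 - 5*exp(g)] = -5*exp(g)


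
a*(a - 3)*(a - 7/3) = a^3 - 16*a^2/3 + 7*a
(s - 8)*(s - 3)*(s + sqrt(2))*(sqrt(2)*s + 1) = sqrt(2)*s^4 - 11*sqrt(2)*s^3 + 3*s^3 - 33*s^2 + 25*sqrt(2)*s^2 - 11*sqrt(2)*s + 72*s + 24*sqrt(2)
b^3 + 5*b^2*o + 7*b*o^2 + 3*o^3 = (b + o)^2*(b + 3*o)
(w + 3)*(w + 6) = w^2 + 9*w + 18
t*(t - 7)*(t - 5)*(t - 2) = t^4 - 14*t^3 + 59*t^2 - 70*t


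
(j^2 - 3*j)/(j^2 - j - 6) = j/(j + 2)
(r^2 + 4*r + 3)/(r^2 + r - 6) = (r + 1)/(r - 2)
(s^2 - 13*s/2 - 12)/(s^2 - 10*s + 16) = (s + 3/2)/(s - 2)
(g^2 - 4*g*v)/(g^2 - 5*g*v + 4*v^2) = g/(g - v)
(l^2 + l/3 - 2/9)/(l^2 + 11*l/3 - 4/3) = (l + 2/3)/(l + 4)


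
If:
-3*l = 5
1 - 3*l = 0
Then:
No Solution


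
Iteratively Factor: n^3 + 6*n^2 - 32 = (n + 4)*(n^2 + 2*n - 8) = (n - 2)*(n + 4)*(n + 4)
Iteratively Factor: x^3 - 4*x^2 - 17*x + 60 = (x - 3)*(x^2 - x - 20) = (x - 5)*(x - 3)*(x + 4)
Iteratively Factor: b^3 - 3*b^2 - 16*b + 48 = (b + 4)*(b^2 - 7*b + 12) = (b - 3)*(b + 4)*(b - 4)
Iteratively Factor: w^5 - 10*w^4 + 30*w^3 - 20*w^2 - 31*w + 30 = (w - 2)*(w^4 - 8*w^3 + 14*w^2 + 8*w - 15) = (w - 2)*(w + 1)*(w^3 - 9*w^2 + 23*w - 15) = (w - 3)*(w - 2)*(w + 1)*(w^2 - 6*w + 5) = (w - 3)*(w - 2)*(w - 1)*(w + 1)*(w - 5)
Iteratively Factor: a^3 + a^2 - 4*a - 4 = (a + 1)*(a^2 - 4) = (a - 2)*(a + 1)*(a + 2)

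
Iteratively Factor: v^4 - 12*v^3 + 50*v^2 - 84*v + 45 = (v - 3)*(v^3 - 9*v^2 + 23*v - 15) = (v - 3)^2*(v^2 - 6*v + 5) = (v - 3)^2*(v - 1)*(v - 5)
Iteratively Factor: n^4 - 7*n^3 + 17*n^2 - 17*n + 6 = (n - 1)*(n^3 - 6*n^2 + 11*n - 6) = (n - 2)*(n - 1)*(n^2 - 4*n + 3) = (n - 2)*(n - 1)^2*(n - 3)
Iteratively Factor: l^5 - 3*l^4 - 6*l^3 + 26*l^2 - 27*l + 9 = (l - 1)*(l^4 - 2*l^3 - 8*l^2 + 18*l - 9) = (l - 1)*(l + 3)*(l^3 - 5*l^2 + 7*l - 3) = (l - 1)^2*(l + 3)*(l^2 - 4*l + 3) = (l - 3)*(l - 1)^2*(l + 3)*(l - 1)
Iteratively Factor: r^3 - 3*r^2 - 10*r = (r + 2)*(r^2 - 5*r) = (r - 5)*(r + 2)*(r)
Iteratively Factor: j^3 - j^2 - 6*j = (j + 2)*(j^2 - 3*j) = (j - 3)*(j + 2)*(j)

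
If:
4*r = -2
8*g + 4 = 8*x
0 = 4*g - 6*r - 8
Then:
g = 5/4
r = -1/2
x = 7/4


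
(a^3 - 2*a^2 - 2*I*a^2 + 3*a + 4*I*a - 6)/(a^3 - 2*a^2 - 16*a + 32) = (a^2 - 2*I*a + 3)/(a^2 - 16)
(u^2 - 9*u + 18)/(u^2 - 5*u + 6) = (u - 6)/(u - 2)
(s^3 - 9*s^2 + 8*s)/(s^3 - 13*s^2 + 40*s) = (s - 1)/(s - 5)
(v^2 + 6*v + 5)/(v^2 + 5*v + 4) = (v + 5)/(v + 4)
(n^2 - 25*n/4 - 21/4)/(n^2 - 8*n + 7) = (n + 3/4)/(n - 1)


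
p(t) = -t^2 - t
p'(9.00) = -19.00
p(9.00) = -90.00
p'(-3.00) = 5.00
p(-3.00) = -6.00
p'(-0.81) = 0.62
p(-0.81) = 0.15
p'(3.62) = -8.24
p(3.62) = -16.72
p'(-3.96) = 6.92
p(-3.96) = -11.72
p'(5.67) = -12.34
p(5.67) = -37.82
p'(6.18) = -13.36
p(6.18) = -44.37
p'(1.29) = -3.58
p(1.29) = -2.95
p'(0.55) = -2.10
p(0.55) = -0.85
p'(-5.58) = 10.16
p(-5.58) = -25.56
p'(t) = -2*t - 1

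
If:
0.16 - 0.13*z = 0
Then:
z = 1.23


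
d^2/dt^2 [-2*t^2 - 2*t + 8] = -4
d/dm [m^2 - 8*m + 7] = 2*m - 8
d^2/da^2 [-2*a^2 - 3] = -4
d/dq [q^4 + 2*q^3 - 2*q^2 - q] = 4*q^3 + 6*q^2 - 4*q - 1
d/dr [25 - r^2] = -2*r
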